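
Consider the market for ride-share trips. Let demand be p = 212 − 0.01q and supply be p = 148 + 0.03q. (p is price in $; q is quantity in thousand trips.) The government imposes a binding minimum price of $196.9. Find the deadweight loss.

Competitive equilibrium: 212 − 0.01q = 148 + 0.03q → q* = 1600, p* = 196.
At the floor p = 196.9, quantity demanded = (212 − 196.9)/0.01 = 1510.
Sellers' marginal cost at q' = 1510: 148 + 0.03·1510 = 193.3.
Δq = 1600 − 1510 = 90; wedge = 196.9 − 193.3 = 3.6.
The triangle = ½ × 90 × 3.6 = $162 thousand.

$162 thousand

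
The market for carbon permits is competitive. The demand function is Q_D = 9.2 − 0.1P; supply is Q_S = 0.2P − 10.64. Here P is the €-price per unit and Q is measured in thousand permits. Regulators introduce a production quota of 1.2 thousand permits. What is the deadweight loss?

€14.42 thousand

In inverse form: demand P = 92 − 10Q, supply P = 53.2 + 5Q.
Competitive equilibrium: 92 − 10Q = 53.2 + 5Q → Q* = 2.5867, P* = 66.1333.
At Q = 1.2: demand price = 92 − 10·1.2 = 80; supply price = 53.2 + 5·1.2 = 59.2.
ΔQ = 2.5867 − 1.2 = 1.3867; wedge = 80 − 59.2 = 20.8.
The triangle = ½ × 1.3867 × 20.8 = €14.42 thousand.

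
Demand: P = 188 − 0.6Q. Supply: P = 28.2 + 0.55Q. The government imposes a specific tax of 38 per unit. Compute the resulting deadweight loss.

627.83

Competitive equilibrium: 188 − 0.6Q = 28.2 + 0.55Q → Q* = 138.9565, P* = 104.6261.
With the tax, the buyer price exceeds the seller price by 38: (188 − 0.6Q) − (28.2 + 0.55Q) = 38 → Q' = 105.913.
ΔQ = 138.9565 − 105.913 = 33.0435; the wedge equals the tax, 38.
Deadweight loss = ½ × 33.0435 × 38 = 627.83.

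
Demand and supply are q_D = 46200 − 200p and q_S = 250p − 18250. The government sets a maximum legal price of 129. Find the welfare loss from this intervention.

In inverse form: demand p = 231 − 0.005q, supply p = 73 + 0.004q.
Competitive equilibrium: 231 − 0.005q = 73 + 0.004q → q* = 17555.5556, p* = 143.2222.
At the ceiling p = 129, quantity supplied = (129 − 73)/0.004 = 14000.
Willingness to pay at q' = 14000: 231 − 0.005·14000 = 161.
Δq = 17555.5556 − 14000 = 3555.5556; wedge = 161 − 129 = 32.
Welfare loss = ½ × 3555.5556 × 32 = 56888.89.

56888.89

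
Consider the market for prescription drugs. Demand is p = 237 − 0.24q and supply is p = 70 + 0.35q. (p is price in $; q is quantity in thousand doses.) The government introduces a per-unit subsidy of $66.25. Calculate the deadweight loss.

Competitive equilibrium: 237 − 0.24q = 70 + 0.35q → q* = 283.05085, p* = 169.0678.
The subsidy lowers effective supply by 66.25: p = 3.75 + 0.35q.
New quantity: 237 − 0.24q = 3.75 + 0.35q → q' = 395.33898.
Overproduction Δq = 395.33898 − 283.05085 = 112.28813; wedge = subsidy = 66.25.
Welfare loss = ½ × 112.28813 × 66.25 = $3719.54 thousand.

$3719.54 thousand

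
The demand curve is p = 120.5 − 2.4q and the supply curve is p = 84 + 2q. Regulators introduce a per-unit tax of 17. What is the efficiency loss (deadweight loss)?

Competitive equilibrium: 120.5 − 2.4q = 84 + 2q → q* = 8.2955, p* = 100.5909.
With the tax, the buyer price exceeds the seller price by 17: (120.5 − 2.4q) − (84 + 2q) = 17 → q' = 4.4318.
Δq = 8.2955 − 4.4318 = 3.8637; the wedge equals the tax, 17.
The triangle = ½ × 3.8637 × 17 = 32.84.

32.84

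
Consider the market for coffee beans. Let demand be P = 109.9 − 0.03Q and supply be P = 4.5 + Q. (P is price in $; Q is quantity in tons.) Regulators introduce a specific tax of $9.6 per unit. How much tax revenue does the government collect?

Competitive equilibrium: 109.9 − 0.03Q = 4.5 + Q → Q* = 102.3301, P* = 106.8301.
With the tax, the buyer price exceeds the seller price by 9.6: (109.9 − 0.03Q) − (4.5 + Q) = 9.6 → Q' = 93.0097.
Tax revenue = 9.6 × 93.0097 = $892.89.

$892.89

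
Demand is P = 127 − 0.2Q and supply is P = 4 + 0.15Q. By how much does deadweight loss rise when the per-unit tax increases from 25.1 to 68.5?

Competitive equilibrium: 127 − 0.2Q = 4 + 0.15Q → Q* = 351.4286, P* = 56.7143.
For a per-unit tax t: ΔQ = t/0.35, so DWL = ½·t·(t/0.35) = t²/0.7.
At t = 25.1: DWL = 900.014. At t = 68.5: DWL = 6703.214.
Increase = 6703.214 − 900.014 = 5803.20.

5803.20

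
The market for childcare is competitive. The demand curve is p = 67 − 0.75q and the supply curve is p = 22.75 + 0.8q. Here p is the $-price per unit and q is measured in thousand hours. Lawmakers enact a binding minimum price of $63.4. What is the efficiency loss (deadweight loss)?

Competitive equilibrium: 67 − 0.75q = 22.75 + 0.8q → q* = 28.5484, p* = 45.5887.
At the floor p = 63.4, quantity demanded = (67 − 63.4)/0.75 = 4.8.
Sellers' marginal cost at q' = 4.8: 22.75 + 0.8·4.8 = 26.59.
Δq = 28.5484 − 4.8 = 23.7484; wedge = 63.4 − 26.59 = 36.81.
DWL = ½ × 23.7484 × 36.81 = $437.09 thousand.

$437.09 thousand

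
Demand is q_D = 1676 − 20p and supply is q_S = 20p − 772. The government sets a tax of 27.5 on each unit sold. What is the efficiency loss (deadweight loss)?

In inverse form: demand p = 83.8 − 0.05q, supply p = 38.6 + 0.05q.
Competitive equilibrium: 83.8 − 0.05q = 38.6 + 0.05q → q* = 452, p* = 61.2.
With the tax, the buyer price exceeds the seller price by 27.5: (83.8 − 0.05q) − (38.6 + 0.05q) = 27.5 → q' = 177.
Δq = 452 − 177 = 275; the wedge equals the tax, 27.5.
Deadweight loss = ½ × 275 × 27.5 = 3781.25.

3781.25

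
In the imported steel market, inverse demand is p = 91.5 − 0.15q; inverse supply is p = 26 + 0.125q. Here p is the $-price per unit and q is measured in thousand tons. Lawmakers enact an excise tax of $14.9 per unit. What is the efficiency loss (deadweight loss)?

Competitive equilibrium: 91.5 − 0.15q = 26 + 0.125q → q* = 238.1818, p* = 55.7727.
With the tax, the buyer price exceeds the seller price by 14.9: (91.5 − 0.15q) − (26 + 0.125q) = 14.9 → q' = 184.
Δq = 238.1818 − 184 = 54.1818; the wedge equals the tax, 14.9.
The triangle = ½ × 54.1818 × 14.9 = $403.65 thousand.

$403.65 thousand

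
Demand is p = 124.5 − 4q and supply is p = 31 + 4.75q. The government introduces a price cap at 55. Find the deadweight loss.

138.83

Competitive equilibrium: 124.5 − 4q = 31 + 4.75q → q* = 10.6857, p* = 81.7571.
At the ceiling p = 55, quantity supplied = (55 − 31)/4.75 = 5.0526.
Willingness to pay at q' = 5.0526: 124.5 − 4·5.0526 = 104.2896.
Δq = 10.6857 − 5.0526 = 5.6331; wedge = 104.2896 − 55 = 49.2896.
DWL = ½ × 5.6331 × 49.2896 = 138.83.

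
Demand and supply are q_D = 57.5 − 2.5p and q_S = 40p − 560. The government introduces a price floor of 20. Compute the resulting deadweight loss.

In inverse form: demand p = 23 − 0.4q, supply p = 14 + 0.025q.
Competitive equilibrium: 23 − 0.4q = 14 + 0.025q → q* = 21.1765, p* = 14.5294.
At the floor p = 20, quantity demanded = (23 − 20)/0.4 = 7.5.
Sellers' marginal cost at q' = 7.5: 14 + 0.025·7.5 = 14.1875.
Δq = 21.1765 − 7.5 = 13.6765; wedge = 20 − 14.1875 = 5.8125.
DWL = ½ × 13.6765 × 5.8125 = 39.75.

39.75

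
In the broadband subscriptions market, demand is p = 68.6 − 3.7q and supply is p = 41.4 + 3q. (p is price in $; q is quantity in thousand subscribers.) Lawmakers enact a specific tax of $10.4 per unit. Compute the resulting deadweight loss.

Competitive equilibrium: 68.6 − 3.7q = 41.4 + 3q → q* = 4.0597, p* = 53.5791.
With the tax, the buyer price exceeds the seller price by 10.4: (68.6 − 3.7q) − (41.4 + 3q) = 10.4 → q' = 2.5075.
Δq = 4.0597 − 2.5075 = 1.5522; the wedge equals the tax, 10.4.
Deadweight loss = ½ × 1.5522 × 10.4 = $8.07 thousand.

$8.07 thousand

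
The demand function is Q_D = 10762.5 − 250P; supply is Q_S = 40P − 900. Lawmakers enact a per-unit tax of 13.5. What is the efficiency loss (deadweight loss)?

3142.24

In inverse form: demand P = 43.05 − 0.004Q, supply P = 22.5 + 0.025Q.
Competitive equilibrium: 43.05 − 0.004Q = 22.5 + 0.025Q → Q* = 708.6207, P* = 40.2155.
With the tax, the buyer price exceeds the seller price by 13.5: (43.05 − 0.004Q) − (22.5 + 0.025Q) = 13.5 → Q' = 243.1034.
ΔQ = 708.6207 − 243.1034 = 465.5173; the wedge equals the tax, 13.5.
The triangle = ½ × 465.5173 × 13.5 = 3142.24.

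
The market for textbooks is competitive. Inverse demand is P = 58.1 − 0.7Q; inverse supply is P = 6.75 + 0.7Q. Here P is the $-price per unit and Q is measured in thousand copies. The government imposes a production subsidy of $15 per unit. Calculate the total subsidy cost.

Competitive equilibrium: 58.1 − 0.7Q = 6.75 + 0.7Q → Q* = 36.6786, P* = 32.425.
The subsidy lowers effective supply by 15: P = 0.7Q − 8.25.
New quantity: 58.1 − 0.7Q = 0.7Q − 8.25 → Q' = 47.3929.
Total subsidy cost = 15 × 47.3929 = $710.89 thousand.

$710.89 thousand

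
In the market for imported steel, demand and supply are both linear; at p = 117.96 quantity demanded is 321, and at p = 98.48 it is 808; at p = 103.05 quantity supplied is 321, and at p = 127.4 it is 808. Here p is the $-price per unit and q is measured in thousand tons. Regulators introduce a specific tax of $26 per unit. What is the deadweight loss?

$3755.56 thousand

Demand slope = (98.48 − 117.96)/(808 − 321) = −0.04, so p = 130.8 − 0.04q.
Supply slope = (127.4 − 103.05)/(808 − 321) = 0.05, so p = 87 + 0.05q.
Competitive equilibrium: 130.8 − 0.04q = 87 + 0.05q → q* = 486.6667, p* = 111.3333.
With the tax, the buyer price exceeds the seller price by 26: (130.8 − 0.04q) − (87 + 0.05q) = 26 → q' = 197.7778.
Δq = 486.6667 − 197.7778 = 288.8889; the wedge equals the tax, 26.
DWL = ½ × 288.8889 × 26 = $3755.56 thousand.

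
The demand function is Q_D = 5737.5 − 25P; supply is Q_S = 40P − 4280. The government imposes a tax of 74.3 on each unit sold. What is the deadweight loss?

In inverse form: demand P = 229.5 − 0.04Q, supply P = 107 + 0.025Q.
Competitive equilibrium: 229.5 − 0.04Q = 107 + 0.025Q → Q* = 1884.6154, P* = 154.1154.
With the tax, the buyer price exceeds the seller price by 74.3: (229.5 − 0.04Q) − (107 + 0.025Q) = 74.3 → Q' = 741.5385.
ΔQ = 1884.6154 − 741.5385 = 1143.0769; the wedge equals the tax, 74.3.
DWL = ½ × 1143.0769 × 74.3 = 42465.31.

42465.31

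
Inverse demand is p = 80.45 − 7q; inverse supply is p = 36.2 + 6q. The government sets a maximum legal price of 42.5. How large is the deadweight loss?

36.01

Competitive equilibrium: 80.45 − 7q = 36.2 + 6q → q* = 3.4038, p* = 56.6231.
At the ceiling p = 42.5, quantity supplied = (42.5 − 36.2)/6 = 1.05.
Willingness to pay at q' = 1.05: 80.45 − 7·1.05 = 73.1.
Δq = 3.4038 − 1.05 = 2.3538; wedge = 73.1 − 42.5 = 30.6.
The triangle = ½ × 2.3538 × 30.6 = 36.01.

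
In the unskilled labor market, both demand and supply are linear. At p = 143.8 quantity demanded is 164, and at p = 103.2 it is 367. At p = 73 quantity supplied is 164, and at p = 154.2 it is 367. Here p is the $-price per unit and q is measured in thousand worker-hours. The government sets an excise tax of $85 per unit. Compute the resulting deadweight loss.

$6020.83 thousand

Demand slope = (103.2 − 143.8)/(367 − 164) = −0.2, so p = 176.6 − 0.2q.
Supply slope = (154.2 − 73)/(367 − 164) = 0.4, so p = 7.4 + 0.4q.
Competitive equilibrium: 176.6 − 0.2q = 7.4 + 0.4q → q* = 282, p* = 120.2.
With the tax, the buyer price exceeds the seller price by 85: (176.6 − 0.2q) − (7.4 + 0.4q) = 85 → q' = 140.3333.
Δq = 282 − 140.3333 = 141.6667; the wedge equals the tax, 85.
The triangle = ½ × 141.6667 × 85 = $6020.83 thousand.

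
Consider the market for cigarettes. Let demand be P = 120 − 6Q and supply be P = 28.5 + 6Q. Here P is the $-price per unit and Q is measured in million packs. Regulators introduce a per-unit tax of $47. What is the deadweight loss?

Competitive equilibrium: 120 − 6Q = 28.5 + 6Q → Q* = 7.625, P* = 74.25.
With the tax, the buyer price exceeds the seller price by 47: (120 − 6Q) − (28.5 + 6Q) = 47 → Q' = 3.7083.
ΔQ = 7.625 − 3.7083 = 3.9167; the wedge equals the tax, 47.
DWL = ½ × 3.9167 × 47 = $92.04 million.

$92.04 million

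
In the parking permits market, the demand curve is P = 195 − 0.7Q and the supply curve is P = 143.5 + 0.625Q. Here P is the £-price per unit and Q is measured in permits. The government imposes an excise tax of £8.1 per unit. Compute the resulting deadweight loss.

£24.76

Competitive equilibrium: 195 − 0.7Q = 143.5 + 0.625Q → Q* = 38.8679, P* = 167.7925.
With the tax, the buyer price exceeds the seller price by 8.1: (195 − 0.7Q) − (143.5 + 0.625Q) = 8.1 → Q' = 32.7547.
ΔQ = 38.8679 − 32.7547 = 6.1132; the wedge equals the tax, 8.1.
Welfare loss = ½ × 6.1132 × 8.1 = £24.76.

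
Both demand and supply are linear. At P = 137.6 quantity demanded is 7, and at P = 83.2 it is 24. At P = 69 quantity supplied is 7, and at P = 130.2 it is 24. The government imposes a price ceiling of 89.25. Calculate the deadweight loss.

Demand slope = (83.2 − 137.6)/(24 − 7) = −3.2, so P = 160 − 3.2Q.
Supply slope = (130.2 − 69)/(24 − 7) = 3.6, so P = 43.8 + 3.6Q.
Competitive equilibrium: 160 − 3.2Q = 43.8 + 3.6Q → Q* = 17.0882, P* = 105.3176.
At the ceiling P = 89.25, quantity supplied = (89.25 − 43.8)/3.6 = 12.625.
Willingness to pay at Q' = 12.625: 160 − 3.2·12.625 = 119.6.
ΔQ = 17.0882 − 12.625 = 4.4632; wedge = 119.6 − 89.25 = 30.35.
Welfare loss = ½ × 4.4632 × 30.35 = 67.73.

67.73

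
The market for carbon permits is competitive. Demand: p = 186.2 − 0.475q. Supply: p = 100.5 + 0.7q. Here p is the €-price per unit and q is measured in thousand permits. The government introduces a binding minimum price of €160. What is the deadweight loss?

€185.69 thousand

Competitive equilibrium: 186.2 − 0.475q = 100.5 + 0.7q → q* = 72.9362, p* = 151.5553.
At the floor p = 160, quantity demanded = (186.2 − 160)/0.475 = 55.1579.
Sellers' marginal cost at q' = 55.1579: 100.5 + 0.7·55.1579 = 139.1105.
Δq = 72.9362 − 55.1579 = 17.7783; wedge = 160 − 139.1105 = 20.8895.
The triangle = ½ × 17.7783 × 20.8895 = €185.69 thousand.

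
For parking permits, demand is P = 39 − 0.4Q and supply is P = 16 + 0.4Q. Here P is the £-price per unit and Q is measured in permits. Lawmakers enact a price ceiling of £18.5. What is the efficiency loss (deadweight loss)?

£202.50

Competitive equilibrium: 39 − 0.4Q = 16 + 0.4Q → Q* = 28.75, P* = 27.5.
At the ceiling P = 18.5, quantity supplied = (18.5 − 16)/0.4 = 6.25.
Willingness to pay at Q' = 6.25: 39 − 0.4·6.25 = 36.5.
ΔQ = 28.75 − 6.25 = 22.5; wedge = 36.5 − 18.5 = 18.
DWL = ½ × 22.5 × 18 = £202.50.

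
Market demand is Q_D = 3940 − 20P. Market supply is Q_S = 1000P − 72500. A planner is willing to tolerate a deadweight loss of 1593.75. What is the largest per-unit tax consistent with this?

In inverse form: demand P = 197 − 0.05Q, supply P = 72.5 + 0.001Q.
Competitive equilibrium: 197 − 0.05Q = 72.5 + 0.001Q → Q* = 2441.1765, P* = 74.9412.
A tax t gives ΔQ = t/0.051 and wedge t, so DWL = t²/0.102.
t²/0.102 = 1593.75 → t² = 162.5625 → t = 12.75.

12.75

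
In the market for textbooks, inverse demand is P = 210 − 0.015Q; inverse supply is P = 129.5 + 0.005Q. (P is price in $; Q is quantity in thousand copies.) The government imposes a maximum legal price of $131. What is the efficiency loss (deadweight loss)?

$138756.25 thousand

Competitive equilibrium: 210 − 0.015Q = 129.5 + 0.005Q → Q* = 4025, P* = 149.625.
At the ceiling P = 131, quantity supplied = (131 − 129.5)/0.005 = 300.
Willingness to pay at Q' = 300: 210 − 0.015·300 = 205.5.
ΔQ = 4025 − 300 = 3725; wedge = 205.5 − 131 = 74.5.
Deadweight loss = ½ × 3725 × 74.5 = $138756.25 thousand.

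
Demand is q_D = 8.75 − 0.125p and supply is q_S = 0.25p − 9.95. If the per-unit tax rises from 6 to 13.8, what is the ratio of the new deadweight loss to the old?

In inverse form: demand p = 70 − 8q, supply p = 39.8 + 4q.
Competitive equilibrium: 70 − 8q = 39.8 + 4q → q* = 2.5167, p* = 49.8667.
For a per-unit tax t: Δq = t/12, so DWL = ½·t·(t/12) = t²/24.
At t = 6: DWL = 1.5. At t = 13.8: DWL = 7.935.
Ratio = (13.8/6)² = 5.29.

5.29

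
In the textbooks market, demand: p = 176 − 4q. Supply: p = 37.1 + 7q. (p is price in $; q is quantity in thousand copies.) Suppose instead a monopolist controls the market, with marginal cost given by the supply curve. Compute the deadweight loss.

$62.36 thousand

Competitive equilibrium: 176 − 4q = 37.1 + 7q → q* = 12.6273, p* = 125.4909.
Marginal revenue: MR = 176 − 8q. Set MR = MC: 176 − 8q = 37.1 + 7q → q_m = 9.26.
Price p_m = 176 − 4·9.26 = 138.96; MC(q_m) = 37.1 + 7·9.26 = 101.92.
Competitive q* = 12.6273, so Δq = 3.3673; wedge = 138.96 − 101.92 = 37.04.
Welfare loss = ½ × 3.3673 × 37.04 = $62.36 thousand.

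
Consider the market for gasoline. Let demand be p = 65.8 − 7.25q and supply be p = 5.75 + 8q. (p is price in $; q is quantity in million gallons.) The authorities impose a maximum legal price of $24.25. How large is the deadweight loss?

$20.14 million

Competitive equilibrium: 65.8 − 7.25q = 5.75 + 8q → q* = 3.9377, p* = 37.2516.
At the ceiling p = 24.25, quantity supplied = (24.25 − 5.75)/8 = 2.3125.
Willingness to pay at q' = 2.3125: 65.8 − 7.25·2.3125 = 49.0344.
Δq = 3.9377 − 2.3125 = 1.6252; wedge = 49.0344 − 24.25 = 24.7844.
The triangle = ½ × 1.6252 × 24.7844 = $20.14 million.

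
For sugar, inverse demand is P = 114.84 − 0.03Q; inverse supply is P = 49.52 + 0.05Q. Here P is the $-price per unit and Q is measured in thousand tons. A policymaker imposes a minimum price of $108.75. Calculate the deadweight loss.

Competitive equilibrium: 114.84 − 0.03Q = 49.52 + 0.05Q → Q* = 816.5, P* = 90.345.
At the floor P = 108.75, quantity demanded = (114.84 − 108.75)/0.03 = 203.
Sellers' marginal cost at Q' = 203: 49.52 + 0.05·203 = 59.67.
ΔQ = 816.5 − 203 = 613.5; wedge = 108.75 − 59.67 = 49.08.
DWL = ½ × 613.5 × 49.08 = $15055.29 thousand.

$15055.29 thousand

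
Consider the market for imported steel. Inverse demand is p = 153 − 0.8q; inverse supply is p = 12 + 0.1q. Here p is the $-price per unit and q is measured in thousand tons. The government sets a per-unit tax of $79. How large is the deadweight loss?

Competitive equilibrium: 153 − 0.8q = 12 + 0.1q → q* = 156.6667, p* = 27.6667.
With the tax, the buyer price exceeds the seller price by 79: (153 − 0.8q) − (12 + 0.1q) = 79 → q' = 68.8889.
Δq = 156.6667 − 68.8889 = 87.7778; the wedge equals the tax, 79.
Welfare loss = ½ × 87.7778 × 79 = $3467.22 thousand.

$3467.22 thousand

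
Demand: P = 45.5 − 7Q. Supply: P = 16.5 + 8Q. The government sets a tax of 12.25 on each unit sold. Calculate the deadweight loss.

Competitive equilibrium: 45.5 − 7Q = 16.5 + 8Q → Q* = 1.9333, P* = 31.9667.
With the tax, the buyer price exceeds the seller price by 12.25: (45.5 − 7Q) − (16.5 + 8Q) = 12.25 → Q' = 1.1167.
ΔQ = 1.9333 − 1.1167 = 0.8166; the wedge equals the tax, 12.25.
The triangle = ½ × 0.8166 × 12.25 = 5.

5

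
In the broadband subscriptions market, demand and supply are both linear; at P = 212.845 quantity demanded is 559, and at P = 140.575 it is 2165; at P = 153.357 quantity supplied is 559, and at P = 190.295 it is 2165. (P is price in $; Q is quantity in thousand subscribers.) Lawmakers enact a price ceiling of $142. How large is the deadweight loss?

$63684.81 thousand

Demand slope = (140.575 − 212.845)/(2165 − 559) = −0.045, so P = 238 − 0.045Q.
Supply slope = (190.295 − 153.357)/(2165 − 559) = 0.023, so P = 140.5 + 0.023Q.
Competitive equilibrium: 238 − 0.045Q = 140.5 + 0.023Q → Q* = 1433.823529, P* = 173.477941.
At the ceiling P = 142, quantity supplied = (142 − 140.5)/0.023 = 65.217391.
Willingness to pay at Q' = 65.217391: 238 − 0.045·65.217391 = 235.065217.
ΔQ = 1433.823529 − 65.217391 = 1368.606138; wedge = 235.065217 − 142 = 93.065217.
Deadweight loss = ½ × 1368.606138 × 93.065217 = $63684.81 thousand.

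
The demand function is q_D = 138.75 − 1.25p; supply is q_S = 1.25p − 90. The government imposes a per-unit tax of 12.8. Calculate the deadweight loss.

51.20

In inverse form: demand p = 111 − 0.8q, supply p = 72 + 0.8q.
Competitive equilibrium: 111 − 0.8q = 72 + 0.8q → q* = 24.375, p* = 91.5.
With the tax, the buyer price exceeds the seller price by 12.8: (111 − 0.8q) − (72 + 0.8q) = 12.8 → q' = 16.375.
Δq = 24.375 − 16.375 = 8; the wedge equals the tax, 12.8.
The triangle = ½ × 8 × 12.8 = 51.20.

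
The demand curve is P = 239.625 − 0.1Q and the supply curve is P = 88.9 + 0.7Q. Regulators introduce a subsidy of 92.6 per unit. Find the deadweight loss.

Competitive equilibrium: 239.625 − 0.1Q = 88.9 + 0.7Q → Q* = 188.4063, P* = 220.7844.
The subsidy lowers effective supply by 92.6: P = 0.7Q − 3.7.
New quantity: 239.625 − 0.1Q = 0.7Q − 3.7 → Q' = 304.1563.
Overproduction ΔQ = 304.1563 − 188.4063 = 115.75; wedge = subsidy = 92.6.
DWL = ½ × 115.75 × 92.6 = 5359.225.

5359.225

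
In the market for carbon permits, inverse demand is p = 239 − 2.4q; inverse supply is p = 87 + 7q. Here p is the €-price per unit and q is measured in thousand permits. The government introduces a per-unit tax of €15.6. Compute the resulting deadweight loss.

€12.94 thousand

Competitive equilibrium: 239 − 2.4q = 87 + 7q → q* = 16.1702, p* = 200.1915.
With the tax, the buyer price exceeds the seller price by 15.6: (239 − 2.4q) − (87 + 7q) = 15.6 → q' = 14.5106.
Δq = 16.1702 − 14.5106 = 1.6596; the wedge equals the tax, 15.6.
Welfare loss = ½ × 1.6596 × 15.6 = €12.94 thousand.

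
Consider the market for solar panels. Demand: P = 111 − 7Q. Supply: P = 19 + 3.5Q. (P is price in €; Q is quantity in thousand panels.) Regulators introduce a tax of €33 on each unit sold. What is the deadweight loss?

Competitive equilibrium: 111 − 7Q = 19 + 3.5Q → Q* = 8.7619, P* = 49.6667.
With the tax, the buyer price exceeds the seller price by 33: (111 − 7Q) − (19 + 3.5Q) = 33 → Q' = 5.619.
ΔQ = 8.7619 − 5.619 = 3.1429; the wedge equals the tax, 33.
Deadweight loss = ½ × 3.1429 × 33 = €51.86 thousand.

€51.86 thousand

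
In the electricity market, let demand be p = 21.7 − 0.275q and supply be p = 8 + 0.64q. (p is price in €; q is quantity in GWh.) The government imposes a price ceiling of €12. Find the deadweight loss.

Competitive equilibrium: 21.7 − 0.275q = 8 + 0.64q → q* = 14.9727, p* = 17.5825.
At the ceiling p = 12, quantity supplied = (12 − 8)/0.64 = 6.25.
Willingness to pay at q' = 6.25: 21.7 − 0.275·6.25 = 19.9813.
Δq = 14.9727 − 6.25 = 8.7227; wedge = 19.9813 − 12 = 7.9813.
DWL = ½ × 8.7227 × 7.9813 = €34.81.

€34.81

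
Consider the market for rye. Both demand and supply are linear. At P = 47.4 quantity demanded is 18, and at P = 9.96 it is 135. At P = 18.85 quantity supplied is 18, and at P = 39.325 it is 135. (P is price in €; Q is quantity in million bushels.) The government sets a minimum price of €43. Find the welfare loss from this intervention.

€477.57 million

Demand slope = (9.96 − 47.4)/(135 − 18) = −0.32, so P = 53.16 − 0.32Q.
Supply slope = (39.325 − 18.85)/(135 − 18) = 0.175, so P = 15.7 + 0.175Q.
Competitive equilibrium: 53.16 − 0.32Q = 15.7 + 0.175Q → Q* = 75.6768, P* = 28.9434.
At the floor P = 43, quantity demanded = (53.16 − 43)/0.32 = 31.75.
Sellers' marginal cost at Q' = 31.75: 15.7 + 0.175·31.75 = 21.2563.
ΔQ = 75.6768 − 31.75 = 43.9268; wedge = 43 − 21.2563 = 21.7437.
Deadweight loss = ½ × 43.9268 × 21.7437 = €477.57 million.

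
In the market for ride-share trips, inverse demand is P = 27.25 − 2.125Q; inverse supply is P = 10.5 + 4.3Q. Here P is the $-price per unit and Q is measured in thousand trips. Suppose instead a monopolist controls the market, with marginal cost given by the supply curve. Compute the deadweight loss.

$1.35 thousand

Competitive equilibrium: 27.25 − 2.125Q = 10.5 + 4.3Q → Q* = 2.607, P* = 21.7101.
Marginal revenue: MR = 27.25 − 4.25Q. Set MR = MC: 27.25 − 4.25Q = 10.5 + 4.3Q → Q_m = 1.9591.
Price P_m = 27.25 − 2.125·1.9591 = 23.0869; MC(Q_m) = 10.5 + 4.3·1.9591 = 18.9241.
Competitive Q* = 2.607, so ΔQ = 0.6479; wedge = 23.0869 − 18.9241 = 4.1628.
Deadweight loss = ½ × 0.6479 × 4.1628 = $1.35 thousand.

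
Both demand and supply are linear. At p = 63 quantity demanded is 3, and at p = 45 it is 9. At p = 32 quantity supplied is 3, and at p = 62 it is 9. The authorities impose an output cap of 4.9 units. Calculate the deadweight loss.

Demand slope = (45 − 63)/(9 − 3) = −3, so p = 72 − 3q.
Supply slope = (62 − 32)/(9 − 3) = 5, so p = 17 + 5q.
Competitive equilibrium: 72 − 3q = 17 + 5q → q* = 6.875, p* = 51.375.
At q = 4.9: demand price = 72 − 3·4.9 = 57.3; supply price = 17 + 5·4.9 = 41.5.
Δq = 6.875 − 4.9 = 1.975; wedge = 57.3 − 41.5 = 15.8.
The triangle = ½ × 1.975 × 15.8 = 15.60.

15.60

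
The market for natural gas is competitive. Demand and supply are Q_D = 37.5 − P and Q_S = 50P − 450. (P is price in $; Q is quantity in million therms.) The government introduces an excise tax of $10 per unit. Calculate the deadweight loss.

In inverse form: demand P = 37.5 − Q, supply P = 9 + 0.02Q.
Competitive equilibrium: 37.5 − Q = 9 + 0.02Q → Q* = 27.9412, P* = 9.5588.
With the tax, the buyer price exceeds the seller price by 10: (37.5 − Q) − (9 + 0.02Q) = 10 → Q' = 18.1373.
ΔQ = 27.9412 − 18.1373 = 9.8039; the wedge equals the tax, 10.
The triangle = ½ × 9.8039 × 10 = $49.02 million.

$49.02 million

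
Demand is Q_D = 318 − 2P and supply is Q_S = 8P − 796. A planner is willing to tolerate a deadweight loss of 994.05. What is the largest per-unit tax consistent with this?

35.25

In inverse form: demand P = 159 − 0.5Q, supply P = 99.5 + 0.125Q.
Competitive equilibrium: 159 − 0.5Q = 99.5 + 0.125Q → Q* = 95.2, P* = 111.4.
A tax t gives ΔQ = t/0.625 and wedge t, so DWL = t²/1.25.
t²/1.25 = 994.05 → t² = 1242.5625 → t = 35.25.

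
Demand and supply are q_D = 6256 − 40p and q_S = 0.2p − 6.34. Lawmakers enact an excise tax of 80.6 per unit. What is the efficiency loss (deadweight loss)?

646.40

In inverse form: demand p = 156.4 − 0.025q, supply p = 31.7 + 5q.
Competitive equilibrium: 156.4 − 0.025q = 31.7 + 5q → q* = 24.8159, p* = 155.7796.
With the tax, the buyer price exceeds the seller price by 80.6: (156.4 − 0.025q) − (31.7 + 5q) = 80.6 → q' = 8.7761.
Δq = 24.8159 − 8.7761 = 16.0398; the wedge equals the tax, 80.6.
The triangle = ½ × 16.0398 × 80.6 = 646.40.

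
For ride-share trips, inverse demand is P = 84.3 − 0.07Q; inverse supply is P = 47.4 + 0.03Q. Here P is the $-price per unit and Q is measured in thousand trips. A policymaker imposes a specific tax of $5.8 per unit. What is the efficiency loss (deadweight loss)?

Competitive equilibrium: 84.3 − 0.07Q = 47.4 + 0.03Q → Q* = 369, P* = 58.47.
With the tax, the buyer price exceeds the seller price by 5.8: (84.3 − 0.07Q) − (47.4 + 0.03Q) = 5.8 → Q' = 311.
ΔQ = 369 − 311 = 58; the wedge equals the tax, 5.8.
Welfare loss = ½ × 58 × 5.8 = $168.20 thousand.

$168.20 thousand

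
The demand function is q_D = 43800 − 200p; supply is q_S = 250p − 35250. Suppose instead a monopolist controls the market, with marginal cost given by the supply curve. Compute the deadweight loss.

43112.24

In inverse form: demand p = 219 − 0.005q, supply p = 141 + 0.004q.
Competitive equilibrium: 219 − 0.005q = 141 + 0.004q → q* = 8666.6666667, p* = 175.6666667.
Marginal revenue: MR = 219 − 0.01q. Set MR = MC: 219 − 0.01q = 141 + 0.004q → q_m = 5571.4285714.
Price p_m = 219 − 0.005·5571.4285714 = 191.1428571; MC(q_m) = 141 + 0.004·5571.4285714 = 163.2857143.
Competitive q* = 8666.6666667, so Δq = 3095.2380953; wedge = 191.1428571 − 163.2857143 = 27.8571428.
Deadweight loss = ½ × 3095.2380953 × 27.8571428 = 43112.24.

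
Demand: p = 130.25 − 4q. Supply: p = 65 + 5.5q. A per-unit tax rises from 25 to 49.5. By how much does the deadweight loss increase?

Competitive equilibrium: 130.25 − 4q = 65 + 5.5q → q* = 6.8684, p* = 102.7763.
For a per-unit tax t: Δq = t/9.5, so DWL = ½·t·(t/9.5) = t²/19.
At t = 25: DWL = 32.895. At t = 49.5: DWL = 128.961.
Increase = 128.961 − 32.895 = 96.07.

96.07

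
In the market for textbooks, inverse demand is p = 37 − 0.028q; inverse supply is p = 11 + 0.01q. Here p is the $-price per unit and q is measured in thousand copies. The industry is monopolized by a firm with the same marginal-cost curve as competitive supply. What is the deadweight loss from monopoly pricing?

$1600.89 thousand

Competitive equilibrium: 37 − 0.028q = 11 + 0.01q → q* = 684.2105, p* = 17.8421.
Marginal revenue: MR = 37 − 0.056q. Set MR = MC: 37 − 0.056q = 11 + 0.01q → q_m = 393.9394.
Price p_m = 37 − 0.028·393.9394 = 25.9697; MC(q_m) = 11 + 0.01·393.9394 = 14.9394.
Competitive q* = 684.2105, so Δq = 290.2711; wedge = 25.9697 − 14.9394 = 11.0303.
DWL = ½ × 290.2711 × 11.0303 = $1600.89 thousand.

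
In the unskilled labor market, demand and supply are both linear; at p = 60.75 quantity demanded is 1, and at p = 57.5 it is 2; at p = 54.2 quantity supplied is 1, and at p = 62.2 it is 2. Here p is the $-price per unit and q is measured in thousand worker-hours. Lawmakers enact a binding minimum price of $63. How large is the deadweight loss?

$9.14 thousand

Demand slope = (57.5 − 60.75)/(2 − 1) = −3.25, so p = 64 − 3.25q.
Supply slope = (62.2 − 54.2)/(2 − 1) = 8, so p = 46.2 + 8q.
Competitive equilibrium: 64 − 3.25q = 46.2 + 8q → q* = 1.5822, p* = 58.8578.
At the floor p = 63, quantity demanded = (64 − 63)/3.25 = 0.3077.
Sellers' marginal cost at q' = 0.3077: 46.2 + 8·0.3077 = 48.6616.
Δq = 1.5822 − 0.3077 = 1.2745; wedge = 63 − 48.6616 = 14.3384.
The triangle = ½ × 1.2745 × 14.3384 = $9.14 thousand.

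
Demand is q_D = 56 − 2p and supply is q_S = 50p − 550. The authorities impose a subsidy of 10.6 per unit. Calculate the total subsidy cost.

In inverse form: demand p = 28 − 0.5q, supply p = 11 + 0.02q.
Competitive equilibrium: 28 − 0.5q = 11 + 0.02q → q* = 32.6923, p* = 11.6538.
The subsidy lowers effective supply by 10.6: p = 0.4 + 0.02q.
New quantity: 28 − 0.5q = 0.4 + 0.02q → q' = 53.0769.
Total subsidy cost = 10.6 × 53.0769 = 562.62.

562.62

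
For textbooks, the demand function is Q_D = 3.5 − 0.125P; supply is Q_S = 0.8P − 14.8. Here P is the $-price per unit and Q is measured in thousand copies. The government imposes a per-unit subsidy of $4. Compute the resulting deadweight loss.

In inverse form: demand P = 28 − 8Q, supply P = 18.5 + 1.25Q.
Competitive equilibrium: 28 − 8Q = 18.5 + 1.25Q → Q* = 1.02703, P* = 19.78378.
The subsidy lowers effective supply by 4: P = 14.5 + 1.25Q.
New quantity: 28 − 8Q = 14.5 + 1.25Q → Q' = 1.45946.
Overproduction ΔQ = 1.45946 − 1.02703 = 0.43243; wedge = subsidy = 4.
DWL = ½ × 0.43243 × 4 = $0.86 thousand.

$0.86 thousand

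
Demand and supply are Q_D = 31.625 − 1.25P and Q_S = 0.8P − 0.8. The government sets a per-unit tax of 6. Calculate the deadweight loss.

In inverse form: demand P = 25.3 − 0.8Q, supply P = 1 + 1.25Q.
Competitive equilibrium: 25.3 − 0.8Q = 1 + 1.25Q → Q* = 11.8537, P* = 15.8171.
With the tax, the buyer price exceeds the seller price by 6: (25.3 − 0.8Q) − (1 + 1.25Q) = 6 → Q' = 8.9268.
ΔQ = 11.8537 − 8.9268 = 2.9269; the wedge equals the tax, 6.
The triangle = ½ × 2.9269 × 6 = 8.78.

8.78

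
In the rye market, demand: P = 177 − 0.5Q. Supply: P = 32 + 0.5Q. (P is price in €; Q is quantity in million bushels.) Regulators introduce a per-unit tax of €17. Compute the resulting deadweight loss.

€144.50 million

Competitive equilibrium: 177 − 0.5Q = 32 + 0.5Q → Q* = 145, P* = 104.5.
With the tax, the buyer price exceeds the seller price by 17: (177 − 0.5Q) − (32 + 0.5Q) = 17 → Q' = 128.
ΔQ = 145 − 128 = 17; the wedge equals the tax, 17.
Deadweight loss = ½ × 17 × 17 = €144.50 million.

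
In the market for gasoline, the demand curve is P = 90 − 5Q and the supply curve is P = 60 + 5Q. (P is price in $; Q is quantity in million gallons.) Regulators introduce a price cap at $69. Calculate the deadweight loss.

$7.20 million

Competitive equilibrium: 90 − 5Q = 60 + 5Q → Q* = 3, P* = 75.
At the ceiling P = 69, quantity supplied = (69 − 60)/5 = 1.8.
Willingness to pay at Q' = 1.8: 90 − 5·1.8 = 81.
ΔQ = 3 − 1.8 = 1.2; wedge = 81 − 69 = 12.
DWL = ½ × 1.2 × 12 = $7.20 million.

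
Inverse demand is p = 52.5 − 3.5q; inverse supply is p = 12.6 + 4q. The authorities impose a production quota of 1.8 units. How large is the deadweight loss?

46.464

Competitive equilibrium: 52.5 − 3.5q = 12.6 + 4q → q* = 5.32, p* = 33.88.
At q = 1.8: demand price = 52.5 − 3.5·1.8 = 46.2; supply price = 12.6 + 4·1.8 = 19.8.
Δq = 5.32 − 1.8 = 3.52; wedge = 46.2 − 19.8 = 26.4.
Deadweight loss = ½ × 3.52 × 26.4 = 46.464.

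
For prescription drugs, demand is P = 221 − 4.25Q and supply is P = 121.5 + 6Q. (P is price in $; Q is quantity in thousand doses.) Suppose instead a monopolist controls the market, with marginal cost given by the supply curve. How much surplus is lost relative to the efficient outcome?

$41.49 thousand

Competitive equilibrium: 221 − 4.25Q = 121.5 + 6Q → Q* = 9.7073, P* = 179.7439.
Marginal revenue: MR = 221 − 8.5Q. Set MR = MC: 221 − 8.5Q = 121.5 + 6Q → Q_m = 6.8621.
Price P_m = 221 − 4.25·6.8621 = 191.8361; MC(Q_m) = 121.5 + 6·6.8621 = 162.6726.
Competitive Q* = 9.7073, so ΔQ = 2.8452; wedge = 191.8361 − 162.6726 = 29.1635.
The triangle = ½ × 2.8452 × 29.1635 = $41.49 thousand.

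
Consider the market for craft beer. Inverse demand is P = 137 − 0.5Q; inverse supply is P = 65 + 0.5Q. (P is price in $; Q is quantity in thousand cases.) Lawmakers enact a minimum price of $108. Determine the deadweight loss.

Competitive equilibrium: 137 − 0.5Q = 65 + 0.5Q → Q* = 72, P* = 101.
At the floor P = 108, quantity demanded = (137 − 108)/0.5 = 58.
Sellers' marginal cost at Q' = 58: 65 + 0.5·58 = 94.
ΔQ = 72 − 58 = 14; wedge = 108 − 94 = 14.
The triangle = ½ × 14 × 14 = $98 thousand.

$98 thousand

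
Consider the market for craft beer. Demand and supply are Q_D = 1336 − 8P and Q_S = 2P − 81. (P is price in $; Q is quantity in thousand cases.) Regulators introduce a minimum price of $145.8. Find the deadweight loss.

$336.20 thousand

In inverse form: demand P = 167 − 0.125Q, supply P = 40.5 + 0.5Q.
Competitive equilibrium: 167 − 0.125Q = 40.5 + 0.5Q → Q* = 202.4, P* = 141.7.
At the floor P = 145.8, quantity demanded = (167 − 145.8)/0.125 = 169.6.
Sellers' marginal cost at Q' = 169.6: 40.5 + 0.5·169.6 = 125.3.
ΔQ = 202.4 − 169.6 = 32.8; wedge = 145.8 − 125.3 = 20.5.
Deadweight loss = ½ × 32.8 × 20.5 = $336.20 thousand.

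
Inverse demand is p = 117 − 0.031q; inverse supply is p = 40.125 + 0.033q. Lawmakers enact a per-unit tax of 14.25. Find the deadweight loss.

Competitive equilibrium: 117 − 0.031q = 40.125 + 0.033q → q* = 1201.1719, p* = 79.7637.
With the tax, the buyer price exceeds the seller price by 14.25: (117 − 0.031q) − (40.125 + 0.033q) = 14.25 → q' = 978.5156.
Δq = 1201.1719 − 978.5156 = 222.6563; the wedge equals the tax, 14.25.
Deadweight loss = ½ × 222.6563 × 14.25 = 1586.43.

1586.43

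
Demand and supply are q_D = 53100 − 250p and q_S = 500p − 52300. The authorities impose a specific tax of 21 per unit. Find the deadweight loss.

36750

In inverse form: demand p = 212.4 − 0.004q, supply p = 104.6 + 0.002q.
Competitive equilibrium: 212.4 − 0.004q = 104.6 + 0.002q → q* = 17966.6667, p* = 140.5333.
With the tax, the buyer price exceeds the seller price by 21: (212.4 − 0.004q) − (104.6 + 0.002q) = 21 → q' = 14466.6667.
Δq = 17966.6667 − 14466.6667 = 3500; the wedge equals the tax, 21.
Deadweight loss = ½ × 3500 × 21 = 36750.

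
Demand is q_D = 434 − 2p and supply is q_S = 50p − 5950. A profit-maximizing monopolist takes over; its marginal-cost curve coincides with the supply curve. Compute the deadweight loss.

In inverse form: demand p = 217 − 0.5q, supply p = 119 + 0.02q.
Competitive equilibrium: 217 − 0.5q = 119 + 0.02q → q* = 188.4615, p* = 122.7692.
Marginal revenue: MR = 217 − q. Set MR = MC: 217 − q = 119 + 0.02q → q_m = 96.0784.
Price p_m = 217 − 0.5·96.0784 = 168.9608; MC(q_m) = 119 + 0.02·96.0784 = 120.9216.
Competitive q* = 188.4615, so Δq = 92.3831; wedge = 168.9608 − 120.9216 = 48.0392.
Welfare loss = ½ × 92.3831 × 48.0392 = 2219.01.

2219.01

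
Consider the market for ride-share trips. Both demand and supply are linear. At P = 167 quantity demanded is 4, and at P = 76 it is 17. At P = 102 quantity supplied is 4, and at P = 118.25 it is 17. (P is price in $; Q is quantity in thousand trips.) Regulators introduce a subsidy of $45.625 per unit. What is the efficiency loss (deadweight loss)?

$126.16 thousand

Demand slope = (76 − 167)/(17 − 4) = −7, so P = 195 − 7Q.
Supply slope = (118.25 − 102)/(17 − 4) = 1.25, so P = 97 + 1.25Q.
Competitive equilibrium: 195 − 7Q = 97 + 1.25Q → Q* = 11.8788, P* = 111.8485.
The subsidy lowers effective supply by 45.625: P = 51.375 + 1.25Q.
New quantity: 195 − 7Q = 51.375 + 1.25Q → Q' = 17.4091.
Overproduction ΔQ = 17.4091 − 11.8788 = 5.5303; wedge = subsidy = 45.625.
Welfare loss = ½ × 5.5303 × 45.625 = $126.16 thousand.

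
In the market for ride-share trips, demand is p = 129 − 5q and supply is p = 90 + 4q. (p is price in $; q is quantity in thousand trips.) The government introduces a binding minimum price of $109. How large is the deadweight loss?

$0.50 thousand

Competitive equilibrium: 129 − 5q = 90 + 4q → q* = 4.3333, p* = 107.3333.
At the floor p = 109, quantity demanded = (129 − 109)/5 = 4.
Sellers' marginal cost at q' = 4: 90 + 4·4 = 106.
Δq = 4.3333 − 4 = 0.3333; wedge = 109 − 106 = 3.
Welfare loss = ½ × 0.3333 × 3 = $0.50 thousand.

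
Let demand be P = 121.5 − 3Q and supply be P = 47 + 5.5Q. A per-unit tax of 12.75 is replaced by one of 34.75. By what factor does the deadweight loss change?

7.428

Competitive equilibrium: 121.5 − 3Q = 47 + 5.5Q → Q* = 8.7647, P* = 95.2059.
For a per-unit tax t: ΔQ = t/8.5, so DWL = ½·t·(t/8.5) = t²/17.
At t = 12.75: DWL = 9.5625. At t = 34.75: DWL = 71.033.
Ratio = (34.75/12.75)² = 7.428.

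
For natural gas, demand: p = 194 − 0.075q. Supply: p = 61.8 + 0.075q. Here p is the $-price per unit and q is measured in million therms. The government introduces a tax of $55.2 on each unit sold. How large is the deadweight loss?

Competitive equilibrium: 194 − 0.075q = 61.8 + 0.075q → q* = 881.3333, p* = 127.9.
With the tax, the buyer price exceeds the seller price by 55.2: (194 − 0.075q) − (61.8 + 0.075q) = 55.2 → q' = 513.3333.
Δq = 881.3333 − 513.3333 = 368; the wedge equals the tax, 55.2.
Welfare loss = ½ × 368 × 55.2 = $10156.80 million.

$10156.80 million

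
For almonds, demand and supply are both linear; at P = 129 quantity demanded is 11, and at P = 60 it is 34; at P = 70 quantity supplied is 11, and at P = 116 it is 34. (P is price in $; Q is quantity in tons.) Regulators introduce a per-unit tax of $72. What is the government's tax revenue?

$604.80

Demand slope = (60 − 129)/(34 − 11) = −3, so P = 162 − 3Q.
Supply slope = (116 − 70)/(34 − 11) = 2, so P = 48 + 2Q.
Competitive equilibrium: 162 − 3Q = 48 + 2Q → Q* = 22.8, P* = 93.6.
With the tax, the buyer price exceeds the seller price by 72: (162 − 3Q) − (48 + 2Q) = 72 → Q' = 8.4.
Tax revenue = 72 × 8.4 = $604.80.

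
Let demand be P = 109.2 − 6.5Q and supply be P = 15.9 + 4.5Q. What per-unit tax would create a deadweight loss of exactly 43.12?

30.8

Competitive equilibrium: 109.2 − 6.5Q = 15.9 + 4.5Q → Q* = 8.4818, P* = 54.0682.
A tax t gives ΔQ = t/11 and wedge t, so DWL = t²/22.
t²/22 = 43.12 → t² = 948.64 → t = 30.8.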